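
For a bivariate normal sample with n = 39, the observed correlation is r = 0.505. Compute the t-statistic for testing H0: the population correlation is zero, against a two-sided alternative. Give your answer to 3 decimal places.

3.559

1 − r² = 1 − 0.255025 = 0.744975;  √(1−r²) = 0.863119
√(n−2) = √37 = 6.082763
t = r·√(n−2)/√(1−r²) = 0.505 · 6.082763 / 0.863119 = 3.559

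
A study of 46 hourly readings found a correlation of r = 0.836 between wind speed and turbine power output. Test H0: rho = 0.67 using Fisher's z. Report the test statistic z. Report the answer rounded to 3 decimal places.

Fisher z: atanh(0.836) = 1.207739, atanh(0.67) = 0.810743
z = (z_r − z_0)·√(n−3) = (1.207739 − 0.810743)·√43 = 0.396996 · 6.557439 = 2.603

2.603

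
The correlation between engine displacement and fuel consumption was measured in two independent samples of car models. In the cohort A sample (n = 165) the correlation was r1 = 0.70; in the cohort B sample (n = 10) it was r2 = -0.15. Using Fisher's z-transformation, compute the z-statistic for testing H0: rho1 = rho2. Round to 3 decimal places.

2.638

Fisher z-transforms: z1 = atanh(0.70) = 0.867301, z2 = atanh(-0.15) = -0.151140; difference d = 1.018441
Var(d) = 1/162 + 1/7 = 0.0061728 + 0.1428571 = 0.1490299
z = d/√Var(d) = 1.018441 / √0.1490299 = 1.018441 / 0.386044 = 2.638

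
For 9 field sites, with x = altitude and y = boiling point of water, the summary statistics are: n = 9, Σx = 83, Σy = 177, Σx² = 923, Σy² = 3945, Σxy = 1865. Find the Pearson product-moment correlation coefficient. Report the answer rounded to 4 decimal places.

S_xy = nΣxy − ΣxΣy = 9·1865 − 83·177 = 16785 − 14691 = 2094
S_xx = nΣx² − (Σx)² = 9·923 − 83² = 8307 − 6889 = 1418
S_yy = nΣy² − (Σy)² = 9·3945 − 177² = 35505 − 31329 = 4176
r = S_xy / √(S_xx·S_yy) = 2094 / √(1418·4176) = 2094 / √5921568 = 2094 / 2433.4272 = 0.8605

0.8605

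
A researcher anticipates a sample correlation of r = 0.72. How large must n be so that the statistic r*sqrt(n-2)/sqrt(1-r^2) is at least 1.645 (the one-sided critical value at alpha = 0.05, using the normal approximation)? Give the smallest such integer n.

5

r√(n−2)/√(1−r²) ≥ 1.645  ⇔  n−2 ≥ (1.645)²·(1−r²)/r²
(1−r²)/r² = (1−0.5184)/0.5184 = 0.9290
n ≥ 2 + 2.706025·0.9290 = 2 + 2.5139 = 4.5139
⌈4.5139⌉ = 5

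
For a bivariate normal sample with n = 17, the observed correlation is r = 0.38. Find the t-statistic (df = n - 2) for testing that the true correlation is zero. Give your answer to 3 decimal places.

1 − r² = 1 − 0.1444 = 0.8556;  √(1−r²) = 0.924986
√(n−2) = √15 = 3.872983
t = r·√(n−2)/√(1−r²) = 0.38 · 3.872983 / 0.924986 = 1.591

1.591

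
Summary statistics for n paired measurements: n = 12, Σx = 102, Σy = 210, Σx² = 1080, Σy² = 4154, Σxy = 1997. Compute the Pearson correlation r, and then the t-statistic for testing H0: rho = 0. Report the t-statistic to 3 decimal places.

2.806

Numerator: nΣxy − (Σx)(Σy) = 12·1997 − (102)(210) = 2544
Denominator: √[(nΣx²−(Σx)²)(nΣy²−(Σy)²)]
  nΣx²−(Σx)² = 12·1080 − 10404 = 2556;  nΣy²−(Σy)² = 12·4154 − 44100 = 5748
  √(2556·5748) = √14691888 = 3832.9999
r = 2544 / 3832.9999 = 0.6637
t = r·√(n−2)/√(1−r²) = 0.6637·√10 / √(1−0.440498) = 2.098804 / 0.747999 = 2.806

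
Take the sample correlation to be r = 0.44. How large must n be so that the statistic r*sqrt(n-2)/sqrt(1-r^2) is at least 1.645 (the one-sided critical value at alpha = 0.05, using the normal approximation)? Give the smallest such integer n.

14

r√(n−2)/√(1−r²) ≥ 1.645  ⇔  n−2 ≥ (1.645)²·(1−r²)/r²
(1−r²)/r² = (1−0.1936)/0.1936 = 4.1653
n ≥ 2 + 2.706025·4.1653 = 2 + 11.2714 = 13.2714
⌈13.2714⌉ = 14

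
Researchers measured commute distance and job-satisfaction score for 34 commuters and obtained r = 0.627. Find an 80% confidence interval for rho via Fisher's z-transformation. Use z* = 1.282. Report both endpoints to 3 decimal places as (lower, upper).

(0.467, 0.747)

z_r = atanh(0.627) = 0.736457;  SE = 1/√(n−3) = 1/√31 = 0.179605
z-limits: 0.736457 ± 1.282·0.179605 = 0.736457 ± 0.230254 = [0.506203, 0.966711]
ρ-limits: (tanh 0.506203, tanh 0.966711) = (0.467, 0.747)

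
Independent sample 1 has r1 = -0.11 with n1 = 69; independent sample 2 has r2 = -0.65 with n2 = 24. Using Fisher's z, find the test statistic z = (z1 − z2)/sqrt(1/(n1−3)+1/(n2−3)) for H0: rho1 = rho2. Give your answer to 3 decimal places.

2.654

z1 = atanh(-0.11) = -0.110447,  z2 = atanh(-0.65) = -0.775299
SE = √(1/(n1−3) + 1/(n2−3)) = √(1/66 + 1/21) = √(0.0151515 + 0.0476190) = √0.0627705 = 0.250540
z = (z1 − z2)/SE = (-0.110447 − (-0.775299)) / 0.250540 = 0.664852 / 0.250540 = 2.654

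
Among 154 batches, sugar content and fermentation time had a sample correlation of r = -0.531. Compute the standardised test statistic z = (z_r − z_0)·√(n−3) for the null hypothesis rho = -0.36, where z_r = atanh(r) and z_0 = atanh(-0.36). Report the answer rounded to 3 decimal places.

-2.638

z_r = atanh(-0.531) = -0.591537,  z_0 = atanh(-0.36) = -0.376886
SE = 1/√(n−3) = 1/√151 = 0.081379
z = (z_r − z_0)/SE = (-0.591537 − (-0.376886)) / 0.081379 = -0.214651 / 0.081379 = -2.638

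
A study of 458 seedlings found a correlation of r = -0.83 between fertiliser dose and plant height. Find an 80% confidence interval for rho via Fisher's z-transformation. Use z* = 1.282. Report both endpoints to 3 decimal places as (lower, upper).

Fisher z: z_r = atanh(r) = ½·ln((1+(-0.83))/(1−(-0.83))) = -1.188136
SE(z) = 1/√(n−3) = 1/√455 = 0.046881
80% ⇒ z* = 1.282; margin = 1.282·0.046881 = 0.060101
CI on z-scale: (-1.248237, -1.128035)
Back-transform: tanh(-1.248237) = -0.847789, tanh(-1.128035) = -0.810346

(-0.848, -0.810)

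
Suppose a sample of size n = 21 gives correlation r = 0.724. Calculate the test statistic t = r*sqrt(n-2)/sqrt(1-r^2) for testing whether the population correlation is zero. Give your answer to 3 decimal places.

1 − r² = 1 − 0.524176 = 0.475824;  √(1−r²) = 0.689800
√(n−2) = √19 = 4.358899
t = r·√(n−2)/√(1−r²) = 0.724 · 4.358899 / 0.689800 = 4.575

4.575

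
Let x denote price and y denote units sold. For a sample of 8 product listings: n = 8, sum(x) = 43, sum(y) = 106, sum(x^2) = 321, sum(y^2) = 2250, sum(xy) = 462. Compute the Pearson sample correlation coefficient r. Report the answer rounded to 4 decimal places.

-0.3909

S_xy = nΣxy − ΣxΣy = 8·462 − 43·106 = 3696 − 4558 = -862
S_xx = nΣx² − (Σx)² = 8·321 − 43² = 2568 − 1849 = 719
S_yy = nΣy² − (Σy)² = 8·2250 − 106² = 18000 − 11236 = 6764
r = S_xy / √(S_xx·S_yy) = -862 / √(719·6764) = -862 / √4863316 = -862 / 2205.2927 = -0.3909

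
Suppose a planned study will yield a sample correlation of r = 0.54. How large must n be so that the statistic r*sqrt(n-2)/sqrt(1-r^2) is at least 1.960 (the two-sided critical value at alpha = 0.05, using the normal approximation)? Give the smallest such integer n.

r√(n−2)/√(1−r²) ≥ 1.960  ⇔  n−2 ≥ (1.960)²·(1−r²)/r²
(1−r²)/r² = (1−0.2916)/0.2916 = 2.4294
n ≥ 2 + 3.8416·2.4294 = 2 + 9.3328 = 11.3328
⌈11.3328⌉ = 12

12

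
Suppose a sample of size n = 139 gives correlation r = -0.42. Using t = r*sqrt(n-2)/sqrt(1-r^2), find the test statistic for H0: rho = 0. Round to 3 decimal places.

1 − r² = 1 − 0.1764 = 0.8236;  √(1−r²) = 0.907524
√(n−2) = √137 = 11.704700
t = r·√(n−2)/√(1−r²) = -0.42 · 11.704700 / 0.907524 = -5.417

-5.417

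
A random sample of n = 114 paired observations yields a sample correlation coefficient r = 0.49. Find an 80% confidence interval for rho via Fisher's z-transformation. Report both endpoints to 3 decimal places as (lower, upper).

(0.392, 0.577)

Fisher z: z_r = atanh(r) = ½·ln((1+0.49)/(1−0.49)) = 0.536060
SE(z) = 1/√(n−3) = 1/√111 = 0.094916
80% ⇒ z* = 1.282; margin = 1.282·0.094916 = 0.121682
CI on z-scale: (0.414378, 0.657742)
Back-transform: tanh(0.414378) = 0.392184, tanh(0.657742) = 0.576859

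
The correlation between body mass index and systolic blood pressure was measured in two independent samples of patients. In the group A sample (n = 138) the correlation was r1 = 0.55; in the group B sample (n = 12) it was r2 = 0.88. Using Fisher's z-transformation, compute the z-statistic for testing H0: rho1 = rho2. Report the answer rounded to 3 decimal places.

Fisher z-transforms: z1 = atanh(0.55) = 0.618381, z2 = atanh(0.88) = 1.375768; difference d = -0.757387
Var(d) = 1/135 + 1/9 = 0.0074074 + 0.1111111 = 0.1185185
z = d/√Var(d) = -0.757387 / √0.1185185 = -0.757387 / 0.344265 = -2.200

-2.200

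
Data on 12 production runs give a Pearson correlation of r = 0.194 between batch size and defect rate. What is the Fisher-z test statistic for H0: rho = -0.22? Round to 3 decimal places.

1.260

Fisher z: atanh(0.194) = 0.196490, atanh(-0.22) = -0.223656
z = (z_r − z_0)·√(n−3) = (0.196490 − (-0.223656))·√9 = 0.420146 · 3.000000 = 1.260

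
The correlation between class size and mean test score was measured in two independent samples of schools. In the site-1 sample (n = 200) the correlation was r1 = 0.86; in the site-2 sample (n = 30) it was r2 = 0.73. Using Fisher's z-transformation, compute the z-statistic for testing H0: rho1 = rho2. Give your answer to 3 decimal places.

z1 = atanh(0.86) = 1.293345,  z2 = atanh(0.73) = 0.928727
SE = √(1/(n1−3) + 1/(n2−3)) = √(1/197 + 1/27) = √(0.0050761 + 0.0370370) = √0.0421131 = 0.205215
z = (z1 − z2)/SE = (1.293345 − 0.928727) / 0.205215 = 0.364618 / 0.205215 = 1.777

1.777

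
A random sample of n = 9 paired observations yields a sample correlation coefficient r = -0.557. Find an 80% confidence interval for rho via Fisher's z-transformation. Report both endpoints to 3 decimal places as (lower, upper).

z_r = atanh(-0.557) = -0.628473;  SE = 1/√(n−3) = 1/√6 = 0.408248
z-limits: -0.628473 ± 1.282·0.408248 = -0.628473 ± 0.523374 = [-1.151847, -0.105099]
ρ-limits: (tanh -1.151847, tanh -0.105099) = (-0.818, -0.105)

(-0.818, -0.105)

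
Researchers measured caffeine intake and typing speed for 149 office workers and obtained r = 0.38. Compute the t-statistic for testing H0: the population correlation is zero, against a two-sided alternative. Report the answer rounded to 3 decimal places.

4.981

1 − r² = 1 − 0.1444 = 0.8556;  √(1−r²) = 0.924986
√(n−2) = √147 = 12.124356
t = r·√(n−2)/√(1−r²) = 0.38 · 12.124356 / 0.924986 = 4.981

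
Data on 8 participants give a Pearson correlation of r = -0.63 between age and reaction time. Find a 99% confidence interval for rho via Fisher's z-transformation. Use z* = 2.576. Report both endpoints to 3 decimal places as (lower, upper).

(-0.956, 0.389)

z_r = atanh(-0.63) = -0.741416;  SE = 1/√(n−3) = 1/√5 = 0.447214
z-limits: -0.741416 ± 2.576·0.447214 = -0.741416 ± 1.152023 = [-1.893439, 0.410607]
ρ-limits: (tanh -1.893439, tanh 0.410607) = (-0.956, 0.389)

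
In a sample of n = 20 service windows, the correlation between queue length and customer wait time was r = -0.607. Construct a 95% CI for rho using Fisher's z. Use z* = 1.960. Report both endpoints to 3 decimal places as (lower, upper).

z_r = atanh(-0.607) = -0.704157;  SE = 1/√(n−3) = 1/√17 = 0.242536
z-limits: -0.704157 ± 1.960·0.242536 = -0.704157 ± 0.475371 = [-1.179528, -0.228786]
ρ-limits: (tanh -1.179528, tanh -0.228786) = (-0.827, -0.225)

(-0.827, -0.225)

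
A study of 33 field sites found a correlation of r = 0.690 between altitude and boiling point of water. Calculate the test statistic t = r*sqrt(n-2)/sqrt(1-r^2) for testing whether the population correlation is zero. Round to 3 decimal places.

1 − r² = 1 − 0.476100 = 0.523900;  √(1−r²) = 0.723809
√(n−2) = √31 = 5.567764
t = r·√(n−2)/√(1−r²) = 0.690 · 5.567764 / 0.723809 = 5.308

5.308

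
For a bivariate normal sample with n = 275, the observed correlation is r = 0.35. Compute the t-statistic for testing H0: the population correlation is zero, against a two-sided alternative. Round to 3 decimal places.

6.173

1 − r² = 1 − 0.1225 = 0.8775;  √(1−r²) = 0.936750
√(n−2) = √273 = 16.522712
t = r·√(n−2)/√(1−r²) = 0.35 · 16.522712 / 0.936750 = 6.173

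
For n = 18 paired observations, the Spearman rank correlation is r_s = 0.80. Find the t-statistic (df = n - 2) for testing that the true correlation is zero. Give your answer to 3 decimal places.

t = r_s·√(n−2) / √(1−r_s²) with r_s = 0.80, n = 18
  = 0.80·√16 / √(1 − 0.6400)
  = 0.80·4.000000 / 0.600000
  = 3.200000 / 0.600000 = 5.333

5.333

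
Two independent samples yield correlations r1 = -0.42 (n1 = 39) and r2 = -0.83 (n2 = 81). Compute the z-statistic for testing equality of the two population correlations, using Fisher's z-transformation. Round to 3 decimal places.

3.675

Fisher z-transforms: z1 = atanh(-0.42) = -0.447692, z2 = atanh(-0.83) = -1.188136; difference d = 0.740444
Var(d) = 1/36 + 1/78 = 0.0277778 + 0.0128205 = 0.0405983
z = d/√Var(d) = 0.740444 / √0.0405983 = 0.740444 / 0.201490 = 3.675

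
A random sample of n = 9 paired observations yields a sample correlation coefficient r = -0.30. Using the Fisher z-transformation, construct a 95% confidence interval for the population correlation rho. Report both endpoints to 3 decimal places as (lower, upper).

(-0.804, 0.455)

z_r = atanh(-0.30) = -0.309520;  SE = 1/√(n−3) = 1/√6 = 0.408248
z-limits: -0.309520 ± 1.960·0.408248 = -0.309520 ± 0.800166 = [-1.109686, 0.490646]
ρ-limits: (tanh -1.109686, tanh 0.490646) = (-0.804, 0.455)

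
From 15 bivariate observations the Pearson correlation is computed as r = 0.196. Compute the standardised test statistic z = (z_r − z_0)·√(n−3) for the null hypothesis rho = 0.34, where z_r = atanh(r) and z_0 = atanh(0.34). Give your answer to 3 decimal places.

z_r = atanh(0.196) = 0.198569,  z_0 = atanh(0.34) = 0.354093
SE = 1/√(n−3) = 1/√12 = 0.288675
z = (z_r − z_0)/SE = (0.198569 − 0.354093) / 0.288675 = -0.155524 / 0.288675 = -0.539

-0.539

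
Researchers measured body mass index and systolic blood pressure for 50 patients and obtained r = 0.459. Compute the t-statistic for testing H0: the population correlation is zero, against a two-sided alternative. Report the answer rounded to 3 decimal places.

t = r·√(n−2) / √(1−r²) with r = 0.459, n = 50
  = 0.459·√48 / √(1 − 0.210681)
  = 0.459·6.928203 / 0.888436
  = 3.180045 / 0.888436 = 3.579

3.579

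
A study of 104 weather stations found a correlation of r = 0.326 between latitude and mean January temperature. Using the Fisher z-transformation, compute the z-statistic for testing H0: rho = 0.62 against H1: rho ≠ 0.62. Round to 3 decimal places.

z_r = atanh(0.326) = 0.338346,  z_0 = atanh(0.62) = 0.725005
SE = 1/√(n−3) = 1/√101 = 0.099504
z = (z_r − z_0)/SE = (0.338346 − 0.725005) / 0.099504 = -0.386659 / 0.099504 = -3.886

-3.886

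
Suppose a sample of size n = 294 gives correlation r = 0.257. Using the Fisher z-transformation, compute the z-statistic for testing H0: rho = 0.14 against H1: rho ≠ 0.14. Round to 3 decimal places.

2.081

z_r = atanh(0.257) = 0.262894,  z_0 = atanh(0.14) = 0.140926
SE = 1/√(n−3) = 1/√291 = 0.058621
z = (z_r − z_0)/SE = (0.262894 − 0.140926) / 0.058621 = 0.121968 / 0.058621 = 2.081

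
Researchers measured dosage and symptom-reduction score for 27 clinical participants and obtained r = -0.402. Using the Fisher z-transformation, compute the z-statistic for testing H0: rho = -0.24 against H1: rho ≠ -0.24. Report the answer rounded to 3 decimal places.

-0.888

z_r = atanh(-0.402) = -0.426032,  z_0 = atanh(-0.24) = -0.244774
SE = 1/√(n−3) = 1/√24 = 0.204124
z = (z_r − z_0)/SE = (-0.426032 − (-0.244774)) / 0.204124 = -0.181258 / 0.204124 = -0.888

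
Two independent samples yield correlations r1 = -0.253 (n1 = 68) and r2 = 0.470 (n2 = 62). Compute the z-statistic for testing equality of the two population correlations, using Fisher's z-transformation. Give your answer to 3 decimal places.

z1 = atanh(-0.253) = -0.258615,  z2 = atanh(0.470) = 0.510070
SE = √(1/(n1−3) + 1/(n2−3)) = √(1/65 + 1/59) = √(0.0153846 + 0.0169492) = √0.0323338 = 0.179816
z = (z1 − z2)/SE = (-0.258615 − 0.510070) / 0.179816 = -0.768685 / 0.179816 = -4.275

-4.275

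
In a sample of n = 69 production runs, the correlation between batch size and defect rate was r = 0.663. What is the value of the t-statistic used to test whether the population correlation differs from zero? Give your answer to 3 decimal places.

7.249

t = r·√(n−2) / √(1−r²) with r = 0.663, n = 69
  = 0.663·√67 / √(1 − 0.439569)
  = 0.663·8.185353 / 0.748619
  = 5.426889 / 0.748619 = 7.249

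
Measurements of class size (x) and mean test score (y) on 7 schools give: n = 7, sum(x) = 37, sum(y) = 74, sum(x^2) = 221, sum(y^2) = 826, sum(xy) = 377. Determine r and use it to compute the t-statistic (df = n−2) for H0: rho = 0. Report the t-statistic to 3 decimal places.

Numerator: nΣxy − (Σx)(Σy) = 7·377 − (37)(74) = -99
Denominator: √[(nΣx²−(Σx)²)(nΣy²−(Σy)²)]
  nΣx²−(Σx)² = 7·221 − 1369 = 178;  nΣy²−(Σy)² = 7·826 − 5476 = 306
  √(178·306) = √54468 = 233.3838
r = -99 / 233.3838 = -0.4242
t = r·√(n−2)/√(1−r²) = -0.4242·√5 / √(1−0.179946) = -0.948540 / 0.905568 = -1.047

-1.047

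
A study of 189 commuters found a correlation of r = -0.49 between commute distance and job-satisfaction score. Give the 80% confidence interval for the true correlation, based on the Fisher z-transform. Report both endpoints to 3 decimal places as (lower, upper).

(-0.558, -0.415)

Fisher z: z_r = atanh(r) = ½·ln((1+(-0.49))/(1−(-0.49))) = -0.536060
SE(z) = 1/√(n−3) = 1/√186 = 0.073324
80% ⇒ z* = 1.282; margin = 1.282·0.073324 = 0.094001
CI on z-scale: (-0.630061, -0.442059)
Back-transform: tanh(-0.630061) = -0.558094, tanh(-0.442059) = -0.415350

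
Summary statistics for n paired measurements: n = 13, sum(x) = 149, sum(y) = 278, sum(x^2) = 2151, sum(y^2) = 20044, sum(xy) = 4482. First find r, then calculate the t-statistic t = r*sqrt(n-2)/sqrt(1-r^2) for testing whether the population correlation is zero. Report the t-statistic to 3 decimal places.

S_xy = nΣxy − ΣxΣy = 13·4482 − 149·278 = 58266 − 41422 = 16844
S_xx = nΣx² − (Σx)² = 13·2151 − 149² = 27963 − 22201 = 5762
S_yy = nΣy² − (Σy)² = 13·20044 − 278² = 260572 − 77284 = 183288
r = S_xy / √(S_xx·S_yy) = 16844 / √(5762·183288) = 16844 / √1056105456 = 16844 / 32497.7762 = 0.5183
t = r·√(n−2)/√(1−r²) = 0.5183·√11 / √(1−0.268635) = 1.719007 / 0.855199 = 2.010

2.010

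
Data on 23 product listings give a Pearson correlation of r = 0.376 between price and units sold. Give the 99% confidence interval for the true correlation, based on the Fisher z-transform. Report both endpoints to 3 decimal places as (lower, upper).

(-0.179, 0.749)

Fisher z: z_r = atanh(r) = ½·ln((1+0.376)/(1−0.376)) = 0.395393
SE(z) = 1/√(n−3) = 1/√20 = 0.223607
99% ⇒ z* = 2.576; margin = 2.576·0.223607 = 0.576012
CI on z-scale: (-0.180619, 0.971405)
Back-transform: tanh(-0.180619) = -0.178680, tanh(0.971405) = 0.749321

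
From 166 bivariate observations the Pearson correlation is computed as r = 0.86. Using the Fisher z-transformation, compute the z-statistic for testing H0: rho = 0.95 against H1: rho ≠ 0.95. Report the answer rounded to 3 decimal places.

z_r = atanh(0.86) = 1.293345,  z_0 = atanh(0.95) = 1.831781
SE = 1/√(n−3) = 1/√163 = 0.078326
z = (z_r − z_0)/SE = (1.293345 − 1.831781) / 0.078326 = -0.538436 / 0.078326 = -6.874

-6.874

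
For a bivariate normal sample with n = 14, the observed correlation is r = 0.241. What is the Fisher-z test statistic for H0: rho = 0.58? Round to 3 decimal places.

Fisher z: atanh(0.241) = 0.245836, atanh(0.58) = 0.662463
z = (z_r − z_0)·√(n−3) = (0.245836 − 0.662463)·√11 = -0.416627 · 3.316625 = -1.382

-1.382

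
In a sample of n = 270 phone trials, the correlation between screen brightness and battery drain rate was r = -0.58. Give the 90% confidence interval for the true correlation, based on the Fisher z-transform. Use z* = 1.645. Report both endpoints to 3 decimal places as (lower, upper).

z_r = atanh(-0.58) = -0.662463;  SE = 1/√(n−3) = 1/√267 = 0.061199
z-limits: -0.662463 ± 1.645·0.061199 = -0.662463 ± 0.100672 = [-0.763135, -0.561791]
ρ-limits: (tanh -0.763135, tanh -0.561791) = (-0.643, -0.509)

(-0.643, -0.509)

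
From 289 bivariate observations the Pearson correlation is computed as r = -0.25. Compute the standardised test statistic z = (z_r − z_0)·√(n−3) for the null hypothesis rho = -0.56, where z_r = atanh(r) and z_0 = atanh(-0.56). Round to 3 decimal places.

6.383

Fisher z: atanh(-0.25) = -0.255413, atanh(-0.56) = -0.632833
z = (z_r − z_0)·√(n−3) = (-0.255413 − (-0.632833))·√286 = 0.377420 · 16.911535 = 6.383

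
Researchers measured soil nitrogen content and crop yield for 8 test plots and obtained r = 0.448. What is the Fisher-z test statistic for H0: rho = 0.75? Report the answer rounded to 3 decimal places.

Fisher z: atanh(0.448) = 0.482195, atanh(0.75) = 0.972955
z = (z_r − z_0)·√(n−3) = (0.482195 − 0.972955)·√5 = -0.490760 · 2.236068 = -1.097

-1.097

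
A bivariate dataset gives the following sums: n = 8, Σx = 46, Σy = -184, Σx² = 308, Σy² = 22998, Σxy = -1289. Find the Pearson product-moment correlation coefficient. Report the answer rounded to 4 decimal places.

-0.2557

S_xy = nΣxy − ΣxΣy = 8·(-1289) − 46·(-184) = -10312 − (-8464) = -1848
S_xx = nΣx² − (Σx)² = 8·308 − 46² = 2464 − 2116 = 348
S_yy = nΣy² − (Σy)² = 8·22998 − (-184)² = 183984 − 33856 = 150128
r = S_xy / √(S_xx·S_yy) = -1848 / √(348·150128) = -1848 / √52244544 = -1848 / 7228.0387 = -0.2557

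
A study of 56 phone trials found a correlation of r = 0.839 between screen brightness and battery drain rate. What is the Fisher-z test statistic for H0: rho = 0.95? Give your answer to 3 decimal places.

-4.470

Fisher z: atanh(0.839) = 1.217786, atanh(0.95) = 1.831781
z = (z_r − z_0)·√(n−3) = (1.217786 − 1.831781)·√53 = -0.613995 · 7.280110 = -4.470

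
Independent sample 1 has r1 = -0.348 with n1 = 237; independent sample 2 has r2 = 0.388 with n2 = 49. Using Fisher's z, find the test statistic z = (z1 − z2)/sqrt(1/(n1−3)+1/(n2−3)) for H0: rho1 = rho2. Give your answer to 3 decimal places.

-4.790

Fisher z-transforms: z1 = atanh(-0.348) = -0.363166, z2 = atanh(0.388) = 0.409443; difference d = -0.772609
Var(d) = 1/234 + 1/46 = 0.0042735 + 0.0217391 = 0.0260126
z = d/√Var(d) = -0.772609 / √0.0260126 = -0.772609 / 0.161284 = -4.790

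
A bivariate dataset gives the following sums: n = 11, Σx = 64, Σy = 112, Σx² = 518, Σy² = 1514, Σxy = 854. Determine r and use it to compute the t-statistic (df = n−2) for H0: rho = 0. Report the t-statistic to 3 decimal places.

S_xy = nΣxy − ΣxΣy = 11·854 − 64·112 = 9394 − 7168 = 2226
S_xx = nΣx² − (Σx)² = 11·518 − 64² = 5698 − 4096 = 1602
S_yy = nΣy² − (Σy)² = 11·1514 − 112² = 16654 − 12544 = 4110
r = S_xy / √(S_xx·S_yy) = 2226 / √(1602·4110) = 2226 / √6584220 = 2226 / 2565.9735 = 0.8675
t = r·√(n−2)/√(1−r²) = 0.8675·√9 / √(1−0.752556) = 2.602500 / 0.497437 = 5.232

5.232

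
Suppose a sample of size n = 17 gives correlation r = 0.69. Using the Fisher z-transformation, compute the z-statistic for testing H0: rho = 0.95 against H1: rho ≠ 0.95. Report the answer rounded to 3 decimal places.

-3.681

Fisher z: atanh(0.69) = 0.847956, atanh(0.95) = 1.831781
z = (z_r − z_0)·√(n−3) = (0.847956 − 1.831781)·√14 = -0.983825 · 3.741657 = -3.681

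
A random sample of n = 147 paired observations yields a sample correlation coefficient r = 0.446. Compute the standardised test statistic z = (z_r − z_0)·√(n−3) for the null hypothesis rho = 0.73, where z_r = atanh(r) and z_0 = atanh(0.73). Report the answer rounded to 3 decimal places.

z_r = atanh(0.446) = 0.479696,  z_0 = atanh(0.73) = 0.928727
SE = 1/√(n−3) = 1/√144 = 0.083333
z = (z_r − z_0)/SE = (0.479696 − 0.928727) / 0.083333 = -0.449031 / 0.083333 = -5.388

-5.388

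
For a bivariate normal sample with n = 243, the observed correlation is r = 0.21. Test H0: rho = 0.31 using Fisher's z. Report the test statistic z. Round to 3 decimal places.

Fisher z: atanh(0.21) = 0.213171, atanh(0.31) = 0.320545
z = (z_r − z_0)·√(n−3) = (0.213171 − 0.320545)·√240 = -0.107374 · 15.491933 = -1.663

-1.663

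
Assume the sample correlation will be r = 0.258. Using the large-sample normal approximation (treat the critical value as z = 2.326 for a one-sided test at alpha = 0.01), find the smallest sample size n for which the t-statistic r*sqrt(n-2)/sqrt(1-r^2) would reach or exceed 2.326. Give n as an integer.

78

r√(n−2)/√(1−r²) ≥ 2.326  ⇔  n−2 ≥ (2.326)²·(1−r²)/r²
(1−r²)/r² = (1−0.066564)/0.066564 = 14.0231
n ≥ 2 + 5.410276·14.0231 = 2 + 75.8688 = 77.8688
⌈77.8688⌉ = 78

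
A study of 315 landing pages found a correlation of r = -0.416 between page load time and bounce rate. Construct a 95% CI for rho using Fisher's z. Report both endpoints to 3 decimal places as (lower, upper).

z_r = atanh(-0.416) = -0.442845;  SE = 1/√(n−3) = 1/√312 = 0.056614
z-limits: -0.442845 ± 1.960·0.056614 = -0.442845 ± 0.110963 = [-0.553808, -0.331882]
ρ-limits: (tanh -0.553808, tanh -0.331882) = (-0.503, -0.320)

(-0.503, -0.320)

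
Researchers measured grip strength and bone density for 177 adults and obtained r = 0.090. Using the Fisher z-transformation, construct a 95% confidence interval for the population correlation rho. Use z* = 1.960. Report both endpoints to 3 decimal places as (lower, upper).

(-0.058, 0.234)

Fisher z: z_r = atanh(r) = ½·ln((1+0.090)/(1−0.090)) = 0.090244
SE(z) = 1/√(n−3) = 1/√174 = 0.075810
95% ⇒ z* = 1.960; margin = 1.960·0.075810 = 0.148588
CI on z-scale: (-0.058344, 0.238832)
Back-transform: tanh(-0.058344) = -0.058278, tanh(0.238832) = 0.234392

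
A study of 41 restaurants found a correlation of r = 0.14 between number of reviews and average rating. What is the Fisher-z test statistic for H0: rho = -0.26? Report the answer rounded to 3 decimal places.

2.509

z_r = atanh(0.14) = 0.140926,  z_0 = atanh(-0.26) = -0.266108
SE = 1/√(n−3) = 1/√38 = 0.162221
z = (z_r − z_0)/SE = (0.140926 − (-0.266108)) / 0.162221 = 0.407034 / 0.162221 = 2.509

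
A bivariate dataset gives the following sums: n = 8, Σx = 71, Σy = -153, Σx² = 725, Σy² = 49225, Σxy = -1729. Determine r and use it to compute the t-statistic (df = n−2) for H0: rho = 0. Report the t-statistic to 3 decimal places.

-0.441

Numerator: nΣxy − (Σx)(Σy) = 8·(-1729) − (71)(-153) = -2969
Denominator: √[(nΣx²−(Σx)²)(nΣy²−(Σy)²)]
  nΣx²−(Σx)² = 8·725 − 5041 = 759;  nΣy²−(Σy)² = 8·49225 − 23409 = 370391
  √(759·370391) = √281126769 = 16766.8354
r = -2969 / 16766.8354 = -0.1771
t = r·√(n−2)/√(1−r²) = -0.1771·√6 / √(1−0.031364) = -0.433805 / 0.984193 = -0.441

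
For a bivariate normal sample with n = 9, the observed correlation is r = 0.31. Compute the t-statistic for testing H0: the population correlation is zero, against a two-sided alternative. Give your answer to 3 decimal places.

1 − r² = 1 − 0.0961 = 0.9039;  √(1−r²) = 0.950737
√(n−2) = √7 = 2.645751
t = r·√(n−2)/√(1−r²) = 0.31 · 2.645751 / 0.950737 = 0.863

0.863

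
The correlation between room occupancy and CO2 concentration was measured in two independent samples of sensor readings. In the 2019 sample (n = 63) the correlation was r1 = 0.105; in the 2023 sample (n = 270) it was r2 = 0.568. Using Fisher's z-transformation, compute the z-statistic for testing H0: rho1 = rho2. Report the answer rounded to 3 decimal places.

-3.774

z1 = atanh(0.105) = 0.105388,  z2 = atanh(0.568) = 0.644565
SE = √(1/(n1−3) + 1/(n2−3)) = √(1/60 + 1/267) = √(0.0166667 + 0.0037453) = √0.0204120 = 0.142871
z = (z1 − z2)/SE = (0.105388 − 0.644565) / 0.142871 = -0.539177 / 0.142871 = -3.774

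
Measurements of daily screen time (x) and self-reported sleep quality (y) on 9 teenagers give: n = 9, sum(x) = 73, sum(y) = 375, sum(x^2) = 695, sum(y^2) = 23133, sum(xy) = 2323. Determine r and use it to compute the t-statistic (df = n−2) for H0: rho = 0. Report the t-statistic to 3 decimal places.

-3.758

Numerator: nΣxy − (Σx)(Σy) = 9·2323 − (73)(375) = -6468
Denominator: √[(nΣx²−(Σx)²)(nΣy²−(Σy)²)]
  nΣx²−(Σx)² = 9·695 − 5329 = 926;  nΣy²−(Σy)² = 9·23133 − 140625 = 67572
  √(926·67572) = √62571672 = 7910.2258
r = -6468 / 7910.2258 = -0.8177
t = r·√(n−2)/√(1−r²) = -0.8177·√7 / √(1−0.668633) = -2.163431 / 0.575645 = -3.758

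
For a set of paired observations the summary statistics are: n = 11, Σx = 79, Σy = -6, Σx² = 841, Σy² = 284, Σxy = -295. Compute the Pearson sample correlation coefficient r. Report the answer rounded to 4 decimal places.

Numerator: nΣxy − (Σx)(Σy) = 11·(-295) − (79)(-6) = -2771
Denominator: √[(nΣx²−(Σx)²)(nΣy²−(Σy)²)]
  nΣx²−(Σx)² = 11·841 − 6241 = 3010;  nΣy²−(Σy)² = 11·284 − 36 = 3088
  √(3010·3088) = √9294880 = 3048.7506
r = -2771 / 3048.7506 = -0.9089

-0.9089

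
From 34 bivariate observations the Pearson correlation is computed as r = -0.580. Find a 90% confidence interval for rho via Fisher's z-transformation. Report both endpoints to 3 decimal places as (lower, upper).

(-0.743, -0.351)

Fisher z: z_r = atanh(r) = ½·ln((1+(-0.580))/(1−(-0.580))) = -0.662463
SE(z) = 1/√(n−3) = 1/√31 = 0.179605
90% ⇒ z* = 1.645; margin = 1.645·0.179605 = 0.295450
CI on z-scale: (-0.957913, -0.367013)
Back-transform: tanh(-0.957913) = -0.743345, tanh(-0.367013) = -0.351376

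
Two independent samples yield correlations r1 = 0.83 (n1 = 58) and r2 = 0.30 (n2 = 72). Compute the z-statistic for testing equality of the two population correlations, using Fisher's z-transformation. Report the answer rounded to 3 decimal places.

4.861

z1 = atanh(0.83) = 1.188136,  z2 = atanh(0.30) = 0.309520
SE = √(1/(n1−3) + 1/(n2−3)) = √(1/55 + 1/69) = √(0.0181818 + 0.0144928) = √0.0326746 = 0.180761
z = (z1 − z2)/SE = (1.188136 − 0.309520) / 0.180761 = 0.878616 / 0.180761 = 4.861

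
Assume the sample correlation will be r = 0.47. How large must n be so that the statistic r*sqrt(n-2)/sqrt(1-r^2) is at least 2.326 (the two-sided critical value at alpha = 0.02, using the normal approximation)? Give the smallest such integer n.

r√(n−2)/√(1−r²) ≥ 2.326  ⇔  n−2 ≥ (2.326)²·(1−r²)/r²
(1−r²)/r² = (1−0.2209)/0.2209 = 3.5269
n ≥ 2 + 5.410276·3.5269 = 2 + 19.0815 = 21.0815
⌈21.0815⌉ = 22

22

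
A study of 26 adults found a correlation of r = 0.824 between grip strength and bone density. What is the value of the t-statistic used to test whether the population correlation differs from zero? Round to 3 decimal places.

1 − r² = 1 − 0.678976 = 0.321024;  √(1−r²) = 0.566590
√(n−2) = √24 = 4.898979
t = r·√(n−2)/√(1−r²) = 0.824 · 4.898979 / 0.566590 = 7.125

7.125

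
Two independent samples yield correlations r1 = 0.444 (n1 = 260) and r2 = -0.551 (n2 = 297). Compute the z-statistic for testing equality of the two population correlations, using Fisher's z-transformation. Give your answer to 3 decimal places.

12.846

Fisher z-transforms: z1 = atanh(0.444) = 0.477202, z2 = atanh(-0.551) = -0.619816; difference d = 1.097018
Var(d) = 1/257 + 1/294 = 0.0038911 + 0.0034014 = 0.0072925
z = d/√Var(d) = 1.097018 / √0.0072925 = 1.097018 / 0.085396 = 12.846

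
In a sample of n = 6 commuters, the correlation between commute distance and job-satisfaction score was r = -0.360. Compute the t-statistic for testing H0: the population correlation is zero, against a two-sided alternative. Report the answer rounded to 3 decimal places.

-0.772

1 − r² = 1 − 0.129600 = 0.870400;  √(1−r²) = 0.932952
√(n−2) = √4 = 2.000000
t = r·√(n−2)/√(1−r²) = -0.360 · 2.000000 / 0.932952 = -0.772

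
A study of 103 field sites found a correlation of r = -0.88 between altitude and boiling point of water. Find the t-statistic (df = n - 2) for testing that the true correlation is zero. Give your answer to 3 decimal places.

t = r·√(n−2) / √(1−r²) with r = -0.88, n = 103
  = -0.88·√101 / √(1 − 0.7744)
  = -0.88·10.049876 / 0.474974
  = -8.843891 / 0.474974 = -18.620

-18.620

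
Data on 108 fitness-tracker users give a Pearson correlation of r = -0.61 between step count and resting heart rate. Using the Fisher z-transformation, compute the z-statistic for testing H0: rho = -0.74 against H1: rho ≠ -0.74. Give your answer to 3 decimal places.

2.475

Fisher z: atanh(-0.61) = -0.708921, atanh(-0.74) = -0.950479
z = (z_r − z_0)·√(n−3) = (-0.708921 − (-0.950479))·√105 = 0.241558 · 10.246951 = 2.475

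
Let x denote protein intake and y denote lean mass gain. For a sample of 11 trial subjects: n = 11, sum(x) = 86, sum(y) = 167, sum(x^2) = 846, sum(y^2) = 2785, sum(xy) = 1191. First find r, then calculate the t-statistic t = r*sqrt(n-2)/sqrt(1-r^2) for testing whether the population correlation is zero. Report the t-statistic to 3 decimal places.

-1.979

S_xy = nΣxy − ΣxΣy = 11·1191 − 86·167 = 13101 − 14362 = -1261
S_xx = nΣx² − (Σx)² = 11·846 − 86² = 9306 − 7396 = 1910
S_yy = nΣy² − (Σy)² = 11·2785 − 167² = 30635 − 27889 = 2746
r = S_xy / √(S_xx·S_yy) = -1261 / √(1910·2746) = -1261 / √5244860 = -1261 / 2290.1659 = -0.5506
t = r·√(n−2)/√(1−r²) = -0.5506·√9 / √(1−0.303160) = -1.651800 / 0.834769 = -1.979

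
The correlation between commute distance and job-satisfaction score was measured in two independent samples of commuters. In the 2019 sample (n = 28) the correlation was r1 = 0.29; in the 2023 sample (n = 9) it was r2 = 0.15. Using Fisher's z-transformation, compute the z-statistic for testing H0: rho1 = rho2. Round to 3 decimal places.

0.324

z1 = atanh(0.29) = 0.298566,  z2 = atanh(0.15) = 0.151140
SE = √(1/(n1−3) + 1/(n2−3)) = √(1/25 + 1/6) = √(0.0400000 + 0.1666667) = √0.2066667 = 0.454606
z = (z1 − z2)/SE = (0.298566 − 0.151140) / 0.454606 = 0.147426 / 0.454606 = 0.324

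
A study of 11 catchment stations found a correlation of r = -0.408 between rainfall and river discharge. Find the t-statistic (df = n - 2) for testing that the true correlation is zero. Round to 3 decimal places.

1 − r² = 1 − 0.166464 = 0.833536;  √(1−r²) = 0.912982
√(n−2) = √9 = 3.000000
t = r·√(n−2)/√(1−r²) = -0.408 · 3.000000 / 0.912982 = -1.341

-1.341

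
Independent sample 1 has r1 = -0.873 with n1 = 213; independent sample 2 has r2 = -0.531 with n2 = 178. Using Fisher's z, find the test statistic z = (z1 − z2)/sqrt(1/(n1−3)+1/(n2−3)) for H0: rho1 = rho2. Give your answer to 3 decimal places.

Fisher z-transforms: z1 = atanh(-0.873) = -1.345555, z2 = atanh(-0.531) = -0.591537; difference d = -0.754018
Var(d) = 1/210 + 1/175 = 0.0047619 + 0.0057143 = 0.0104762
z = d/√Var(d) = -0.754018 / √0.0104762 = -0.754018 / 0.102353 = -7.367

-7.367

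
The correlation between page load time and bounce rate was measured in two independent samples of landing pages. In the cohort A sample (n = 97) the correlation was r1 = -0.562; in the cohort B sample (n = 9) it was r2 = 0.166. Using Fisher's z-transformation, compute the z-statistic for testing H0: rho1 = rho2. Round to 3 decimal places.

Fisher z-transforms: z1 = atanh(-0.562) = -0.635752, z2 = atanh(0.166) = 0.167550; difference d = -0.803302
Var(d) = 1/94 + 1/6 = 0.0106383 + 0.1666667 = 0.1773050
z = d/√Var(d) = -0.803302 / √0.1773050 = -0.803302 / 0.421076 = -1.908

-1.908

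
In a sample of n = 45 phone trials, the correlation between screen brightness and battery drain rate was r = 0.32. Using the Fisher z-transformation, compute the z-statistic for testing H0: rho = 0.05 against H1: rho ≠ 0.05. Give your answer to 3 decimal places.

1.825

Fisher z: atanh(0.32) = 0.331647, atanh(0.05) = 0.050042
z = (z_r − z_0)·√(n−3) = (0.331647 − 0.050042)·√42 = 0.281605 · 6.480741 = 1.825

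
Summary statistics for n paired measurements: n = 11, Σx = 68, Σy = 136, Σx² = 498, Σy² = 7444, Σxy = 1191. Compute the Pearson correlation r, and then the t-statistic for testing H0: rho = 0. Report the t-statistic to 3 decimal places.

Numerator: nΣxy − (Σx)(Σy) = 11·1191 − (68)(136) = 3853
Denominator: √[(nΣx²−(Σx)²)(nΣy²−(Σy)²)]
  nΣx²−(Σx)² = 11·498 − 4624 = 854;  nΣy²−(Σy)² = 11·7444 − 18496 = 63388
  √(854·63388) = √54133352 = 7357.5371
r = 3853 / 7357.5371 = 0.5237
t = r·√(n−2)/√(1−r²) = 0.5237·√9 / √(1−0.274262) = 1.571100 / 0.851903 = 1.844

1.844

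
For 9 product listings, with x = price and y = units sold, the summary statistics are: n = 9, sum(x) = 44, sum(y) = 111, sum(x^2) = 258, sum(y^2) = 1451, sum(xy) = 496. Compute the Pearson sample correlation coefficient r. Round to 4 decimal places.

Numerator: nΣxy − (Σx)(Σy) = 9·496 − (44)(111) = -420
Denominator: √[(nΣx²−(Σx)²)(nΣy²−(Σy)²)]
  nΣx²−(Σx)² = 9·258 − 1936 = 386;  nΣy²−(Σy)² = 9·1451 − 12321 = 738
  √(386·738) = √284868 = 533.7303
r = -420 / 533.7303 = -0.7869

-0.7869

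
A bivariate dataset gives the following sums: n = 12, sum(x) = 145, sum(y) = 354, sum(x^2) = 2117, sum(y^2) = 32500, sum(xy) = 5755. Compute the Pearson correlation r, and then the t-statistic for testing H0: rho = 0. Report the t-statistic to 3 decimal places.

1.929

Numerator: nΣxy − (Σx)(Σy) = 12·5755 − (145)(354) = 17730
Denominator: √[(nΣx²−(Σx)²)(nΣy²−(Σy)²)]
  nΣx²−(Σx)² = 12·2117 − 21025 = 4379;  nΣy²−(Σy)² = 12·32500 − 125316 = 264684
  √(4379·264684) = √1159051236 = 34044.8415
r = 17730 / 34044.8415 = 0.5208
t = r·√(n−2)/√(1−r²) = 0.5208·√10 / √(1−0.271233) = 1.646914 / 0.853679 = 1.929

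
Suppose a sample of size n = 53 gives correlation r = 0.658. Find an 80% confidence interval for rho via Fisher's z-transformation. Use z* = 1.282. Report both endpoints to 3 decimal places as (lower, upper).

(0.543, 0.749)

Fisher z: z_r = atanh(r) = ½·ln((1+0.658)/(1−0.658)) = 0.789278
SE(z) = 1/√(n−3) = 1/√50 = 0.141421
80% ⇒ z* = 1.282; margin = 1.282·0.141421 = 0.181302
CI on z-scale: (0.607976, 0.970580)
Back-transform: tanh(0.607976) = 0.542701, tanh(0.970580) = 0.748959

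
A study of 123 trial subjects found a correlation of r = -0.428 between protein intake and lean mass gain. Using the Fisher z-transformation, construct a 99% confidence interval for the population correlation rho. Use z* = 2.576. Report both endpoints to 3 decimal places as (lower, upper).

(-0.600, -0.219)

z_r = atanh(-0.428) = -0.457446;  SE = 1/√(n−3) = 1/√120 = 0.091287
z-limits: -0.457446 ± 2.576·0.091287 = -0.457446 ± 0.235155 = [-0.692601, -0.222291]
ρ-limits: (tanh -0.692601, tanh -0.222291) = (-0.600, -0.219)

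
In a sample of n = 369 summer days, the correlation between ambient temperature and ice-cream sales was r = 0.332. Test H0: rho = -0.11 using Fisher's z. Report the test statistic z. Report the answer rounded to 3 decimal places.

z_r = atanh(0.332) = 0.345074,  z_0 = atanh(-0.11) = -0.110447
SE = 1/√(n−3) = 1/√366 = 0.052271
z = (z_r − z_0)/SE = (0.345074 − (-0.110447)) / 0.052271 = 0.455521 / 0.052271 = 8.715

8.715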